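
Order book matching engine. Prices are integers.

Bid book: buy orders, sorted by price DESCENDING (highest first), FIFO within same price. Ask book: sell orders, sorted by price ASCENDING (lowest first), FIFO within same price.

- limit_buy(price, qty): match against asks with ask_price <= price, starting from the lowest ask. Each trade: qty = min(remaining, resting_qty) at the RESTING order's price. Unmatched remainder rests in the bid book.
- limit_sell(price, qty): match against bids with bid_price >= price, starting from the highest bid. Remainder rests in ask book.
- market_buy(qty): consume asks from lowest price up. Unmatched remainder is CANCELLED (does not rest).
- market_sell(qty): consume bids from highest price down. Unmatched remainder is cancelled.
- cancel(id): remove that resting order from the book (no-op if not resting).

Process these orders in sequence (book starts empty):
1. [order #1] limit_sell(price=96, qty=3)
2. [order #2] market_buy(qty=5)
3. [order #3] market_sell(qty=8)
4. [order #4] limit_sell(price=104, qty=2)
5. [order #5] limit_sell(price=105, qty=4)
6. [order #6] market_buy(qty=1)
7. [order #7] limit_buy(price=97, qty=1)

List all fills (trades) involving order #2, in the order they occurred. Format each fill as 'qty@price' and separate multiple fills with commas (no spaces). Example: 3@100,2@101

Answer: 3@96

Derivation:
After op 1 [order #1] limit_sell(price=96, qty=3): fills=none; bids=[-] asks=[#1:3@96]
After op 2 [order #2] market_buy(qty=5): fills=#2x#1:3@96; bids=[-] asks=[-]
After op 3 [order #3] market_sell(qty=8): fills=none; bids=[-] asks=[-]
After op 4 [order #4] limit_sell(price=104, qty=2): fills=none; bids=[-] asks=[#4:2@104]
After op 5 [order #5] limit_sell(price=105, qty=4): fills=none; bids=[-] asks=[#4:2@104 #5:4@105]
After op 6 [order #6] market_buy(qty=1): fills=#6x#4:1@104; bids=[-] asks=[#4:1@104 #5:4@105]
After op 7 [order #7] limit_buy(price=97, qty=1): fills=none; bids=[#7:1@97] asks=[#4:1@104 #5:4@105]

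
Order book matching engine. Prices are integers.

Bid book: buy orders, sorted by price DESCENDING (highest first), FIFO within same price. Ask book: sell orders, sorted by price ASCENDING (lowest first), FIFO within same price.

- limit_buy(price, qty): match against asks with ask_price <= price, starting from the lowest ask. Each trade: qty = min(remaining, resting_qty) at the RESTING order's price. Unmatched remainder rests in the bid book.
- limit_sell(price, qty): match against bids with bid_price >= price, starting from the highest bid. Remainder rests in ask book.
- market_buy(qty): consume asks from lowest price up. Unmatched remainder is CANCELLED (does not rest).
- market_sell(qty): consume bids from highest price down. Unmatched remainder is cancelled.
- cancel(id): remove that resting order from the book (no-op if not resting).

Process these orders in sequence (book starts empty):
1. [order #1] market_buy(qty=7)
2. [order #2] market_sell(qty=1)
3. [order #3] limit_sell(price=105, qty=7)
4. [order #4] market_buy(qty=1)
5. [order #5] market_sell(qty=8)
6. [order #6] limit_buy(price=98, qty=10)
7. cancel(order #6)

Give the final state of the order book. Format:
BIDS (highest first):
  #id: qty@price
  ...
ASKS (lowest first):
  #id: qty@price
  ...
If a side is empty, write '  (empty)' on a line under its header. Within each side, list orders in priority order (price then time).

Answer: BIDS (highest first):
  (empty)
ASKS (lowest first):
  #3: 6@105

Derivation:
After op 1 [order #1] market_buy(qty=7): fills=none; bids=[-] asks=[-]
After op 2 [order #2] market_sell(qty=1): fills=none; bids=[-] asks=[-]
After op 3 [order #3] limit_sell(price=105, qty=7): fills=none; bids=[-] asks=[#3:7@105]
After op 4 [order #4] market_buy(qty=1): fills=#4x#3:1@105; bids=[-] asks=[#3:6@105]
After op 5 [order #5] market_sell(qty=8): fills=none; bids=[-] asks=[#3:6@105]
After op 6 [order #6] limit_buy(price=98, qty=10): fills=none; bids=[#6:10@98] asks=[#3:6@105]
After op 7 cancel(order #6): fills=none; bids=[-] asks=[#3:6@105]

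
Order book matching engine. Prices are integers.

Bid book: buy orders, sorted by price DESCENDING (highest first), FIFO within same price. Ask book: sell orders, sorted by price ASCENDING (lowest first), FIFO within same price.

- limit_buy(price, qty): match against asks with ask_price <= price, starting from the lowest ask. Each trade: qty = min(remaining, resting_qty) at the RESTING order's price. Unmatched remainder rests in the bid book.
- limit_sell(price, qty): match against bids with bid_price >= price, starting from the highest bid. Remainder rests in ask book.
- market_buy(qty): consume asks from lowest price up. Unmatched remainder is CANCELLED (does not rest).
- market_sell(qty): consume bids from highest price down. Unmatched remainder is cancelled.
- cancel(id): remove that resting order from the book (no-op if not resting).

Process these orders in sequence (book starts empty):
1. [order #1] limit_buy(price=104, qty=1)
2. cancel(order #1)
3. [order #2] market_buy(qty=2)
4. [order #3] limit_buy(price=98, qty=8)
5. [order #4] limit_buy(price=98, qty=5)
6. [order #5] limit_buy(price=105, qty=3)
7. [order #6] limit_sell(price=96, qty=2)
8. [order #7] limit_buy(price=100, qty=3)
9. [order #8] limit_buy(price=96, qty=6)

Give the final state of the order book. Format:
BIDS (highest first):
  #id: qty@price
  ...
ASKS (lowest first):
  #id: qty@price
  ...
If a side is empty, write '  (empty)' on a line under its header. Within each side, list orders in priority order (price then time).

After op 1 [order #1] limit_buy(price=104, qty=1): fills=none; bids=[#1:1@104] asks=[-]
After op 2 cancel(order #1): fills=none; bids=[-] asks=[-]
After op 3 [order #2] market_buy(qty=2): fills=none; bids=[-] asks=[-]
After op 4 [order #3] limit_buy(price=98, qty=8): fills=none; bids=[#3:8@98] asks=[-]
After op 5 [order #4] limit_buy(price=98, qty=5): fills=none; bids=[#3:8@98 #4:5@98] asks=[-]
After op 6 [order #5] limit_buy(price=105, qty=3): fills=none; bids=[#5:3@105 #3:8@98 #4:5@98] asks=[-]
After op 7 [order #6] limit_sell(price=96, qty=2): fills=#5x#6:2@105; bids=[#5:1@105 #3:8@98 #4:5@98] asks=[-]
After op 8 [order #7] limit_buy(price=100, qty=3): fills=none; bids=[#5:1@105 #7:3@100 #3:8@98 #4:5@98] asks=[-]
After op 9 [order #8] limit_buy(price=96, qty=6): fills=none; bids=[#5:1@105 #7:3@100 #3:8@98 #4:5@98 #8:6@96] asks=[-]

Answer: BIDS (highest first):
  #5: 1@105
  #7: 3@100
  #3: 8@98
  #4: 5@98
  #8: 6@96
ASKS (lowest first):
  (empty)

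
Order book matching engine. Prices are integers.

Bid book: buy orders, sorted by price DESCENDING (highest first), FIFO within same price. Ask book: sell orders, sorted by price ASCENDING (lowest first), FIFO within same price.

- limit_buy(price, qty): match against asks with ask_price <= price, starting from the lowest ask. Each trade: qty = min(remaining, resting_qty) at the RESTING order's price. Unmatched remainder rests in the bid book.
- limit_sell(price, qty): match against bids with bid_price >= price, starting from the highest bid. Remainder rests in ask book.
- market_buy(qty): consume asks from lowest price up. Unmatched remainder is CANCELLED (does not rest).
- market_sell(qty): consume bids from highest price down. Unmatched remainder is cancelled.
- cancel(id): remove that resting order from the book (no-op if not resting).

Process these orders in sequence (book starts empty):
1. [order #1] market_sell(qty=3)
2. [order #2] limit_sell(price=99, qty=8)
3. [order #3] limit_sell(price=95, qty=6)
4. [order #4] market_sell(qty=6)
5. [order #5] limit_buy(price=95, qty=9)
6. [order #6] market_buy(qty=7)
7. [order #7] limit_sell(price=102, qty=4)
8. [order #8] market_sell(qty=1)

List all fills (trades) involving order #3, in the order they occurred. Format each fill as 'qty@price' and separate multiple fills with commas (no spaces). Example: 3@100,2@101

Answer: 6@95

Derivation:
After op 1 [order #1] market_sell(qty=3): fills=none; bids=[-] asks=[-]
After op 2 [order #2] limit_sell(price=99, qty=8): fills=none; bids=[-] asks=[#2:8@99]
After op 3 [order #3] limit_sell(price=95, qty=6): fills=none; bids=[-] asks=[#3:6@95 #2:8@99]
After op 4 [order #4] market_sell(qty=6): fills=none; bids=[-] asks=[#3:6@95 #2:8@99]
After op 5 [order #5] limit_buy(price=95, qty=9): fills=#5x#3:6@95; bids=[#5:3@95] asks=[#2:8@99]
After op 6 [order #6] market_buy(qty=7): fills=#6x#2:7@99; bids=[#5:3@95] asks=[#2:1@99]
After op 7 [order #7] limit_sell(price=102, qty=4): fills=none; bids=[#5:3@95] asks=[#2:1@99 #7:4@102]
After op 8 [order #8] market_sell(qty=1): fills=#5x#8:1@95; bids=[#5:2@95] asks=[#2:1@99 #7:4@102]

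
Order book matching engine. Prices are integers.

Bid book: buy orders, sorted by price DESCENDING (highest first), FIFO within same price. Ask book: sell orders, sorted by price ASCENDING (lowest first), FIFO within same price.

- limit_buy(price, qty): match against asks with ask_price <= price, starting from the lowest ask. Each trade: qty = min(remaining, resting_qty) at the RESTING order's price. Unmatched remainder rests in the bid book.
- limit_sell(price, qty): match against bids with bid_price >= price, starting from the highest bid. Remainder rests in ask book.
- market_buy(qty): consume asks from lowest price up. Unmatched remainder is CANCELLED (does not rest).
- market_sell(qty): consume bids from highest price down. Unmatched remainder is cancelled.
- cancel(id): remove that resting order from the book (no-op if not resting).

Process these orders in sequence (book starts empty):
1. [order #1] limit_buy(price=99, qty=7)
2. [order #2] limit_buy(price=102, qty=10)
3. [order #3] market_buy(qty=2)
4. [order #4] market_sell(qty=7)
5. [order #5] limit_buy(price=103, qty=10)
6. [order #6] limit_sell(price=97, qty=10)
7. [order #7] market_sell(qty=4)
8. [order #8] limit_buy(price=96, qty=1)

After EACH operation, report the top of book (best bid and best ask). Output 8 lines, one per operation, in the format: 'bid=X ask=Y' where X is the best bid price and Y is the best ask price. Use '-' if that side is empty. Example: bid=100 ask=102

After op 1 [order #1] limit_buy(price=99, qty=7): fills=none; bids=[#1:7@99] asks=[-]
After op 2 [order #2] limit_buy(price=102, qty=10): fills=none; bids=[#2:10@102 #1:7@99] asks=[-]
After op 3 [order #3] market_buy(qty=2): fills=none; bids=[#2:10@102 #1:7@99] asks=[-]
After op 4 [order #4] market_sell(qty=7): fills=#2x#4:7@102; bids=[#2:3@102 #1:7@99] asks=[-]
After op 5 [order #5] limit_buy(price=103, qty=10): fills=none; bids=[#5:10@103 #2:3@102 #1:7@99] asks=[-]
After op 6 [order #6] limit_sell(price=97, qty=10): fills=#5x#6:10@103; bids=[#2:3@102 #1:7@99] asks=[-]
After op 7 [order #7] market_sell(qty=4): fills=#2x#7:3@102 #1x#7:1@99; bids=[#1:6@99] asks=[-]
After op 8 [order #8] limit_buy(price=96, qty=1): fills=none; bids=[#1:6@99 #8:1@96] asks=[-]

Answer: bid=99 ask=-
bid=102 ask=-
bid=102 ask=-
bid=102 ask=-
bid=103 ask=-
bid=102 ask=-
bid=99 ask=-
bid=99 ask=-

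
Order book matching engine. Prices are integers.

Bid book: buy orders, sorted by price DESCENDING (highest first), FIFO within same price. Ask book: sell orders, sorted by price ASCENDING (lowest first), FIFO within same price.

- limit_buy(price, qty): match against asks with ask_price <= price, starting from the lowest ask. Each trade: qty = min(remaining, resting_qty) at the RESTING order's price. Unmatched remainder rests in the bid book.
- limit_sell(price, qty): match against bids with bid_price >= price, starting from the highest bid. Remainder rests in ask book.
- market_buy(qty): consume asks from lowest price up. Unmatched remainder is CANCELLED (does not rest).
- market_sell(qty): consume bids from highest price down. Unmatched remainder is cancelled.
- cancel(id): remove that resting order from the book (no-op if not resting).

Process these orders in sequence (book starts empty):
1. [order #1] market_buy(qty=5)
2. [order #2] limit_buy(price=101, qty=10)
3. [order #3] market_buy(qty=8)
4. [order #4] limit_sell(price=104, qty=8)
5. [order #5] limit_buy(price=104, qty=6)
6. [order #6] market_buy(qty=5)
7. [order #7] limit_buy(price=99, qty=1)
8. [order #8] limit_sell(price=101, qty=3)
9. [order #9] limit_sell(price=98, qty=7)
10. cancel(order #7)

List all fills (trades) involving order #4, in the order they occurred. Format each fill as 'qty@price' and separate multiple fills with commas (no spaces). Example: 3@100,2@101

Answer: 6@104,2@104

Derivation:
After op 1 [order #1] market_buy(qty=5): fills=none; bids=[-] asks=[-]
After op 2 [order #2] limit_buy(price=101, qty=10): fills=none; bids=[#2:10@101] asks=[-]
After op 3 [order #3] market_buy(qty=8): fills=none; bids=[#2:10@101] asks=[-]
After op 4 [order #4] limit_sell(price=104, qty=8): fills=none; bids=[#2:10@101] asks=[#4:8@104]
After op 5 [order #5] limit_buy(price=104, qty=6): fills=#5x#4:6@104; bids=[#2:10@101] asks=[#4:2@104]
After op 6 [order #6] market_buy(qty=5): fills=#6x#4:2@104; bids=[#2:10@101] asks=[-]
After op 7 [order #7] limit_buy(price=99, qty=1): fills=none; bids=[#2:10@101 #7:1@99] asks=[-]
After op 8 [order #8] limit_sell(price=101, qty=3): fills=#2x#8:3@101; bids=[#2:7@101 #7:1@99] asks=[-]
After op 9 [order #9] limit_sell(price=98, qty=7): fills=#2x#9:7@101; bids=[#7:1@99] asks=[-]
After op 10 cancel(order #7): fills=none; bids=[-] asks=[-]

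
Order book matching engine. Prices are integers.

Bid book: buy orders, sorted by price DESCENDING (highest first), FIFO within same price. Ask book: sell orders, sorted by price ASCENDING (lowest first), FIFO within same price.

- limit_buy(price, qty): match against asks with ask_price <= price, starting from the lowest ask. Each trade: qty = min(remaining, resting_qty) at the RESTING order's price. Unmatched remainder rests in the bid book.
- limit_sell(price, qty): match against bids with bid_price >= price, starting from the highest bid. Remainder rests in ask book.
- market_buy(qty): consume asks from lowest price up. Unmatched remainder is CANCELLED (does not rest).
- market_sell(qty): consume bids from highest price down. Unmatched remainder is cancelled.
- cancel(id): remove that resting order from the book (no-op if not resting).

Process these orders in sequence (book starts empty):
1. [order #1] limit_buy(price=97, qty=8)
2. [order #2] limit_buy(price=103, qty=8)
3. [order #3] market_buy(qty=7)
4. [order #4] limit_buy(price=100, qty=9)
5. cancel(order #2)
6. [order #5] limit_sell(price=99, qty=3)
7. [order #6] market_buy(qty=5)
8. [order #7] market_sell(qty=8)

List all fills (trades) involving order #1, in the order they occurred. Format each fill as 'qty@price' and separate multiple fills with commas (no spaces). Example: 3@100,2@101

After op 1 [order #1] limit_buy(price=97, qty=8): fills=none; bids=[#1:8@97] asks=[-]
After op 2 [order #2] limit_buy(price=103, qty=8): fills=none; bids=[#2:8@103 #1:8@97] asks=[-]
After op 3 [order #3] market_buy(qty=7): fills=none; bids=[#2:8@103 #1:8@97] asks=[-]
After op 4 [order #4] limit_buy(price=100, qty=9): fills=none; bids=[#2:8@103 #4:9@100 #1:8@97] asks=[-]
After op 5 cancel(order #2): fills=none; bids=[#4:9@100 #1:8@97] asks=[-]
After op 6 [order #5] limit_sell(price=99, qty=3): fills=#4x#5:3@100; bids=[#4:6@100 #1:8@97] asks=[-]
After op 7 [order #6] market_buy(qty=5): fills=none; bids=[#4:6@100 #1:8@97] asks=[-]
After op 8 [order #7] market_sell(qty=8): fills=#4x#7:6@100 #1x#7:2@97; bids=[#1:6@97] asks=[-]

Answer: 2@97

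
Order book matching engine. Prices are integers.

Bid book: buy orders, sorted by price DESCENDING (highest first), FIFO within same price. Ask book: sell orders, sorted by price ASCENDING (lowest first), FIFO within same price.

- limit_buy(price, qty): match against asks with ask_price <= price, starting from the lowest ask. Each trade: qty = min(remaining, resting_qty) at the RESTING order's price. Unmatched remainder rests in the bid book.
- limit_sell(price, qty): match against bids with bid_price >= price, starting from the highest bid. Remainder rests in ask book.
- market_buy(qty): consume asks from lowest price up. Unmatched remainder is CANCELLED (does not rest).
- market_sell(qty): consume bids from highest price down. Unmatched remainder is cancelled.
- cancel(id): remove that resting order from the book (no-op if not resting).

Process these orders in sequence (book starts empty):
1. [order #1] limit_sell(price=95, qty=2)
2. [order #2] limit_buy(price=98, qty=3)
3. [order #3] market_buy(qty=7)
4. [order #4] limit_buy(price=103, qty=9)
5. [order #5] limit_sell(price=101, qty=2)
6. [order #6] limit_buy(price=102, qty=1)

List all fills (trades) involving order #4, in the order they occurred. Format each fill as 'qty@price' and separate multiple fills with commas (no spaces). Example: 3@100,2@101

After op 1 [order #1] limit_sell(price=95, qty=2): fills=none; bids=[-] asks=[#1:2@95]
After op 2 [order #2] limit_buy(price=98, qty=3): fills=#2x#1:2@95; bids=[#2:1@98] asks=[-]
After op 3 [order #3] market_buy(qty=7): fills=none; bids=[#2:1@98] asks=[-]
After op 4 [order #4] limit_buy(price=103, qty=9): fills=none; bids=[#4:9@103 #2:1@98] asks=[-]
After op 5 [order #5] limit_sell(price=101, qty=2): fills=#4x#5:2@103; bids=[#4:7@103 #2:1@98] asks=[-]
After op 6 [order #6] limit_buy(price=102, qty=1): fills=none; bids=[#4:7@103 #6:1@102 #2:1@98] asks=[-]

Answer: 2@103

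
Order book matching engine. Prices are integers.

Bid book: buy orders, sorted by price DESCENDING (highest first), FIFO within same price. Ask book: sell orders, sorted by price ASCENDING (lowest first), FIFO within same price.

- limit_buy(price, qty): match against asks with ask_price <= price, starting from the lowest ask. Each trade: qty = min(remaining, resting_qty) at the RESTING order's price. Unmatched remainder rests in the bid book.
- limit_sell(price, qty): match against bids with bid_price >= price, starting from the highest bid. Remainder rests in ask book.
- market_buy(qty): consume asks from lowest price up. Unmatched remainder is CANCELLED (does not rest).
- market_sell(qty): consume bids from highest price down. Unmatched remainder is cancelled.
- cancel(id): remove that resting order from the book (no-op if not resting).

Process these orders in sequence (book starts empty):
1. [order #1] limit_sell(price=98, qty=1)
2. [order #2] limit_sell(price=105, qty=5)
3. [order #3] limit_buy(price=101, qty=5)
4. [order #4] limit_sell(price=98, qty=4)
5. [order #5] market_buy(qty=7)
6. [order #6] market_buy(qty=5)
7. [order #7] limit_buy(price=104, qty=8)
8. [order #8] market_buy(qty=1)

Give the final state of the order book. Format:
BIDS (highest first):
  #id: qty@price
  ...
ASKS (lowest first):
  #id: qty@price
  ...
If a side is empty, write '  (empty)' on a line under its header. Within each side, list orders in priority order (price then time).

Answer: BIDS (highest first):
  #7: 8@104
ASKS (lowest first):
  (empty)

Derivation:
After op 1 [order #1] limit_sell(price=98, qty=1): fills=none; bids=[-] asks=[#1:1@98]
After op 2 [order #2] limit_sell(price=105, qty=5): fills=none; bids=[-] asks=[#1:1@98 #2:5@105]
After op 3 [order #3] limit_buy(price=101, qty=5): fills=#3x#1:1@98; bids=[#3:4@101] asks=[#2:5@105]
After op 4 [order #4] limit_sell(price=98, qty=4): fills=#3x#4:4@101; bids=[-] asks=[#2:5@105]
After op 5 [order #5] market_buy(qty=7): fills=#5x#2:5@105; bids=[-] asks=[-]
After op 6 [order #6] market_buy(qty=5): fills=none; bids=[-] asks=[-]
After op 7 [order #7] limit_buy(price=104, qty=8): fills=none; bids=[#7:8@104] asks=[-]
After op 8 [order #8] market_buy(qty=1): fills=none; bids=[#7:8@104] asks=[-]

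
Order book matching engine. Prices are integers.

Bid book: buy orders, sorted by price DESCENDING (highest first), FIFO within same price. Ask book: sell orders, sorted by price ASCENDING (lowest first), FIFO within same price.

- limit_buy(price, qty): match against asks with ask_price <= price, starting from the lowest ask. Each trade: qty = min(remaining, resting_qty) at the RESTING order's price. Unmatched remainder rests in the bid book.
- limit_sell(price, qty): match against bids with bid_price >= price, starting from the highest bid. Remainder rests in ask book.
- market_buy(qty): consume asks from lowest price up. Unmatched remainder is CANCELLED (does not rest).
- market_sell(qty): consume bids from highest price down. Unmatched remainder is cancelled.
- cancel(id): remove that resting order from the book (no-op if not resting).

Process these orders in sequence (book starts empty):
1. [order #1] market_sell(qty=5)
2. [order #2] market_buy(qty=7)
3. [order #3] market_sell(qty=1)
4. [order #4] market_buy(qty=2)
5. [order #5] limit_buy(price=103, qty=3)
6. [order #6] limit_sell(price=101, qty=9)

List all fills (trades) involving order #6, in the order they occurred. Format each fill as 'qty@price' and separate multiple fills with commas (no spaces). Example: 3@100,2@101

After op 1 [order #1] market_sell(qty=5): fills=none; bids=[-] asks=[-]
After op 2 [order #2] market_buy(qty=7): fills=none; bids=[-] asks=[-]
After op 3 [order #3] market_sell(qty=1): fills=none; bids=[-] asks=[-]
After op 4 [order #4] market_buy(qty=2): fills=none; bids=[-] asks=[-]
After op 5 [order #5] limit_buy(price=103, qty=3): fills=none; bids=[#5:3@103] asks=[-]
After op 6 [order #6] limit_sell(price=101, qty=9): fills=#5x#6:3@103; bids=[-] asks=[#6:6@101]

Answer: 3@103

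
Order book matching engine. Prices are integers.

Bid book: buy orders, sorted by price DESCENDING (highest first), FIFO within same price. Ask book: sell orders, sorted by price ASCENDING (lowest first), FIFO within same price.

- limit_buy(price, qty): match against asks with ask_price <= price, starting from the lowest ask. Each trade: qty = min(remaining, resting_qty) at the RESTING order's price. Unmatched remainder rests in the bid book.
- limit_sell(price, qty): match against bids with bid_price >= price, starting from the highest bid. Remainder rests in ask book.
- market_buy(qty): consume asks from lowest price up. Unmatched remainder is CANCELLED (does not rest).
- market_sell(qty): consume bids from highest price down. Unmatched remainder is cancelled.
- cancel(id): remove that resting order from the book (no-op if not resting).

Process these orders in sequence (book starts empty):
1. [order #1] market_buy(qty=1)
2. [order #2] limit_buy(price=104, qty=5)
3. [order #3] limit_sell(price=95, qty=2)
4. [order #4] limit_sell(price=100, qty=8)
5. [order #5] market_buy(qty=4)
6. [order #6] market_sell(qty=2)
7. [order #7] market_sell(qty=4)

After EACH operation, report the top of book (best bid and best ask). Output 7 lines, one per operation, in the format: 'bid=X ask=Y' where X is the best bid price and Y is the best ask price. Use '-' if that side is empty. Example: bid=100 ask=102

After op 1 [order #1] market_buy(qty=1): fills=none; bids=[-] asks=[-]
After op 2 [order #2] limit_buy(price=104, qty=5): fills=none; bids=[#2:5@104] asks=[-]
After op 3 [order #3] limit_sell(price=95, qty=2): fills=#2x#3:2@104; bids=[#2:3@104] asks=[-]
After op 4 [order #4] limit_sell(price=100, qty=8): fills=#2x#4:3@104; bids=[-] asks=[#4:5@100]
After op 5 [order #5] market_buy(qty=4): fills=#5x#4:4@100; bids=[-] asks=[#4:1@100]
After op 6 [order #6] market_sell(qty=2): fills=none; bids=[-] asks=[#4:1@100]
After op 7 [order #7] market_sell(qty=4): fills=none; bids=[-] asks=[#4:1@100]

Answer: bid=- ask=-
bid=104 ask=-
bid=104 ask=-
bid=- ask=100
bid=- ask=100
bid=- ask=100
bid=- ask=100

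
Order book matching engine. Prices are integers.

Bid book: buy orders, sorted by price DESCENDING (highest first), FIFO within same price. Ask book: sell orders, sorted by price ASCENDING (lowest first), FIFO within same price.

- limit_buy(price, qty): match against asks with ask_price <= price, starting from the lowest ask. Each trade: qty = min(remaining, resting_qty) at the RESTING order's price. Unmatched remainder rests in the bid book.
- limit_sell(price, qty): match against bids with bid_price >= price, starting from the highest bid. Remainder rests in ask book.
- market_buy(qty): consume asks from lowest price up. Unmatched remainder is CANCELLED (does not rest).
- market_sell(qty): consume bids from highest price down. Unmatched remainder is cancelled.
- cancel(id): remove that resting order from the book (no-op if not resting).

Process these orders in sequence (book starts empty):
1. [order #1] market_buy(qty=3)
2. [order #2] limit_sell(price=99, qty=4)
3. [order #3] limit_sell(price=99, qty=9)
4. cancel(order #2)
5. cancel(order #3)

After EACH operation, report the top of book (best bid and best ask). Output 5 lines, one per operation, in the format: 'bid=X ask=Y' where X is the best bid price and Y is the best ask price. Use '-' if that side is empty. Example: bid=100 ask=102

After op 1 [order #1] market_buy(qty=3): fills=none; bids=[-] asks=[-]
After op 2 [order #2] limit_sell(price=99, qty=4): fills=none; bids=[-] asks=[#2:4@99]
After op 3 [order #3] limit_sell(price=99, qty=9): fills=none; bids=[-] asks=[#2:4@99 #3:9@99]
After op 4 cancel(order #2): fills=none; bids=[-] asks=[#3:9@99]
After op 5 cancel(order #3): fills=none; bids=[-] asks=[-]

Answer: bid=- ask=-
bid=- ask=99
bid=- ask=99
bid=- ask=99
bid=- ask=-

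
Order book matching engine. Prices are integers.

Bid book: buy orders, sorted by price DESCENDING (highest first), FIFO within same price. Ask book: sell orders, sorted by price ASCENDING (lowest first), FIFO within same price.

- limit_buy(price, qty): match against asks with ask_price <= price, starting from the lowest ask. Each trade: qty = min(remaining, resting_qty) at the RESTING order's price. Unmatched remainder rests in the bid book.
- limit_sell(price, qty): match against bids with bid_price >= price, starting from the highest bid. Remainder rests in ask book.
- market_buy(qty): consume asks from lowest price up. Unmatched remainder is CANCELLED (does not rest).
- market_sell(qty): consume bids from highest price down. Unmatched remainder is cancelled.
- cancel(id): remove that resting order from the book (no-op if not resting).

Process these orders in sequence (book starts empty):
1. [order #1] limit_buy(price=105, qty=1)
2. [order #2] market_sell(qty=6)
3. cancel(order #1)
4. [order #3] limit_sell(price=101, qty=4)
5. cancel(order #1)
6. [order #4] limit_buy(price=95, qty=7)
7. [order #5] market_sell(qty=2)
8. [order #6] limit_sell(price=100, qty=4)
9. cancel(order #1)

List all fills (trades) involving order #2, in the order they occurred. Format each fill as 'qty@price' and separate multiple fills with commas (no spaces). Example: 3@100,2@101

Answer: 1@105

Derivation:
After op 1 [order #1] limit_buy(price=105, qty=1): fills=none; bids=[#1:1@105] asks=[-]
After op 2 [order #2] market_sell(qty=6): fills=#1x#2:1@105; bids=[-] asks=[-]
After op 3 cancel(order #1): fills=none; bids=[-] asks=[-]
After op 4 [order #3] limit_sell(price=101, qty=4): fills=none; bids=[-] asks=[#3:4@101]
After op 5 cancel(order #1): fills=none; bids=[-] asks=[#3:4@101]
After op 6 [order #4] limit_buy(price=95, qty=7): fills=none; bids=[#4:7@95] asks=[#3:4@101]
After op 7 [order #5] market_sell(qty=2): fills=#4x#5:2@95; bids=[#4:5@95] asks=[#3:4@101]
After op 8 [order #6] limit_sell(price=100, qty=4): fills=none; bids=[#4:5@95] asks=[#6:4@100 #3:4@101]
After op 9 cancel(order #1): fills=none; bids=[#4:5@95] asks=[#6:4@100 #3:4@101]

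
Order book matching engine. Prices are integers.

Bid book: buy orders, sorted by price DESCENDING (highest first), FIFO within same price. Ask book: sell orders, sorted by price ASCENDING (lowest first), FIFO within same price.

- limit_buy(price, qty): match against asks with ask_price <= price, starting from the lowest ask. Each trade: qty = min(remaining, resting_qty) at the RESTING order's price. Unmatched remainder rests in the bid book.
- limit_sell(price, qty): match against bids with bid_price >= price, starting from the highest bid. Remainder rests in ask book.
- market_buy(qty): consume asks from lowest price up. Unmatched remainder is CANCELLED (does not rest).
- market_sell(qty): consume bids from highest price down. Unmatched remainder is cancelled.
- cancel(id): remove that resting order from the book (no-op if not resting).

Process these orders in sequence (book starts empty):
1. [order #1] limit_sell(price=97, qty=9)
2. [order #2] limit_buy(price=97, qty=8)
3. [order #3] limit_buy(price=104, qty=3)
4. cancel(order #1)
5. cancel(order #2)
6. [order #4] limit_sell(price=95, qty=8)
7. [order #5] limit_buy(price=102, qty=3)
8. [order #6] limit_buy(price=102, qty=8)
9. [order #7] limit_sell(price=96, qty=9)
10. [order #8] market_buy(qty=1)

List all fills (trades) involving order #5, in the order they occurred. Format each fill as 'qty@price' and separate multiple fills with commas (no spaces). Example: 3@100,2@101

Answer: 3@95

Derivation:
After op 1 [order #1] limit_sell(price=97, qty=9): fills=none; bids=[-] asks=[#1:9@97]
After op 2 [order #2] limit_buy(price=97, qty=8): fills=#2x#1:8@97; bids=[-] asks=[#1:1@97]
After op 3 [order #3] limit_buy(price=104, qty=3): fills=#3x#1:1@97; bids=[#3:2@104] asks=[-]
After op 4 cancel(order #1): fills=none; bids=[#3:2@104] asks=[-]
After op 5 cancel(order #2): fills=none; bids=[#3:2@104] asks=[-]
After op 6 [order #4] limit_sell(price=95, qty=8): fills=#3x#4:2@104; bids=[-] asks=[#4:6@95]
After op 7 [order #5] limit_buy(price=102, qty=3): fills=#5x#4:3@95; bids=[-] asks=[#4:3@95]
After op 8 [order #6] limit_buy(price=102, qty=8): fills=#6x#4:3@95; bids=[#6:5@102] asks=[-]
After op 9 [order #7] limit_sell(price=96, qty=9): fills=#6x#7:5@102; bids=[-] asks=[#7:4@96]
After op 10 [order #8] market_buy(qty=1): fills=#8x#7:1@96; bids=[-] asks=[#7:3@96]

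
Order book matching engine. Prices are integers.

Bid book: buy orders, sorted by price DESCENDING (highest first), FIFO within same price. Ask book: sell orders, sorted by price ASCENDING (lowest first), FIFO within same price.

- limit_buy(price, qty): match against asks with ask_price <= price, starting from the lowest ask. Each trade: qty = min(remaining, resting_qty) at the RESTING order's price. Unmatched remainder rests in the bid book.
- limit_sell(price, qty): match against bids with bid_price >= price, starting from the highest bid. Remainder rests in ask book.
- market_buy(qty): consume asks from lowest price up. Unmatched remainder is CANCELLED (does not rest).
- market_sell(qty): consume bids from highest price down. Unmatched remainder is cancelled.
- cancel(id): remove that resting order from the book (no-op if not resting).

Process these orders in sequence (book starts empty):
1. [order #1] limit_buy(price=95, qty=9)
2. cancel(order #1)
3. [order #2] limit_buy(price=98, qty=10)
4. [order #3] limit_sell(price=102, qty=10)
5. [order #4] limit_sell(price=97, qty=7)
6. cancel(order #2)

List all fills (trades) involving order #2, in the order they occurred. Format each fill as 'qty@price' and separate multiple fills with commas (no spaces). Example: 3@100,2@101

Answer: 7@98

Derivation:
After op 1 [order #1] limit_buy(price=95, qty=9): fills=none; bids=[#1:9@95] asks=[-]
After op 2 cancel(order #1): fills=none; bids=[-] asks=[-]
After op 3 [order #2] limit_buy(price=98, qty=10): fills=none; bids=[#2:10@98] asks=[-]
After op 4 [order #3] limit_sell(price=102, qty=10): fills=none; bids=[#2:10@98] asks=[#3:10@102]
After op 5 [order #4] limit_sell(price=97, qty=7): fills=#2x#4:7@98; bids=[#2:3@98] asks=[#3:10@102]
After op 6 cancel(order #2): fills=none; bids=[-] asks=[#3:10@102]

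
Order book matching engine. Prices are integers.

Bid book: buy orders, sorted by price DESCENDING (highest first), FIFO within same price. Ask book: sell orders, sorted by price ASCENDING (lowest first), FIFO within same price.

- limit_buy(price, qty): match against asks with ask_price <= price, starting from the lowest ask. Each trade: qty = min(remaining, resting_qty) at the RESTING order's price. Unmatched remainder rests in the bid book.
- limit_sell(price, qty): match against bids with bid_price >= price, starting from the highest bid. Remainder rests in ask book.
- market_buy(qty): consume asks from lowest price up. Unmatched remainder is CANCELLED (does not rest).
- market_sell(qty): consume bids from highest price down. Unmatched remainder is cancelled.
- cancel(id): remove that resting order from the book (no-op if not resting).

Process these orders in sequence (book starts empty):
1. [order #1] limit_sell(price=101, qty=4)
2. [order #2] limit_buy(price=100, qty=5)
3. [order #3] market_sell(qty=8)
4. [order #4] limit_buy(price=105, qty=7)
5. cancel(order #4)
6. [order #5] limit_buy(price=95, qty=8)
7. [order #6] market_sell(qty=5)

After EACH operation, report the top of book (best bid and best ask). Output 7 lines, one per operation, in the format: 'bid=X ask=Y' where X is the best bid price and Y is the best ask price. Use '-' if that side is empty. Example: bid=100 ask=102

After op 1 [order #1] limit_sell(price=101, qty=4): fills=none; bids=[-] asks=[#1:4@101]
After op 2 [order #2] limit_buy(price=100, qty=5): fills=none; bids=[#2:5@100] asks=[#1:4@101]
After op 3 [order #3] market_sell(qty=8): fills=#2x#3:5@100; bids=[-] asks=[#1:4@101]
After op 4 [order #4] limit_buy(price=105, qty=7): fills=#4x#1:4@101; bids=[#4:3@105] asks=[-]
After op 5 cancel(order #4): fills=none; bids=[-] asks=[-]
After op 6 [order #5] limit_buy(price=95, qty=8): fills=none; bids=[#5:8@95] asks=[-]
After op 7 [order #6] market_sell(qty=5): fills=#5x#6:5@95; bids=[#5:3@95] asks=[-]

Answer: bid=- ask=101
bid=100 ask=101
bid=- ask=101
bid=105 ask=-
bid=- ask=-
bid=95 ask=-
bid=95 ask=-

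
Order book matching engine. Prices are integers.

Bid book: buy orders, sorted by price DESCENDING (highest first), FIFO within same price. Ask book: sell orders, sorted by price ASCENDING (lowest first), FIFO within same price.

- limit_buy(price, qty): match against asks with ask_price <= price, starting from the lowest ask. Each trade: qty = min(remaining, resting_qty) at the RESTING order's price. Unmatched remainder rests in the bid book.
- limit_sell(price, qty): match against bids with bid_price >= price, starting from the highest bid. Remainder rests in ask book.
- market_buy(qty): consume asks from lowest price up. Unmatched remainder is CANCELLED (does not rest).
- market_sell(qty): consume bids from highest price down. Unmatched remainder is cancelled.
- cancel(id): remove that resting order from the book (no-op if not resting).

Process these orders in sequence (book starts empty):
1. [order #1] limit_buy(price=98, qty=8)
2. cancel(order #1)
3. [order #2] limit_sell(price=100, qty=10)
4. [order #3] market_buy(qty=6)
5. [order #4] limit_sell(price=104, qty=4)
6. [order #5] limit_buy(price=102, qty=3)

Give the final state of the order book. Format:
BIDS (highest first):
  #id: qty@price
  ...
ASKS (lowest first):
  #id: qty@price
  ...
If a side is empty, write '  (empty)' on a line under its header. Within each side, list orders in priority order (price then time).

Answer: BIDS (highest first):
  (empty)
ASKS (lowest first):
  #2: 1@100
  #4: 4@104

Derivation:
After op 1 [order #1] limit_buy(price=98, qty=8): fills=none; bids=[#1:8@98] asks=[-]
After op 2 cancel(order #1): fills=none; bids=[-] asks=[-]
After op 3 [order #2] limit_sell(price=100, qty=10): fills=none; bids=[-] asks=[#2:10@100]
After op 4 [order #3] market_buy(qty=6): fills=#3x#2:6@100; bids=[-] asks=[#2:4@100]
After op 5 [order #4] limit_sell(price=104, qty=4): fills=none; bids=[-] asks=[#2:4@100 #4:4@104]
After op 6 [order #5] limit_buy(price=102, qty=3): fills=#5x#2:3@100; bids=[-] asks=[#2:1@100 #4:4@104]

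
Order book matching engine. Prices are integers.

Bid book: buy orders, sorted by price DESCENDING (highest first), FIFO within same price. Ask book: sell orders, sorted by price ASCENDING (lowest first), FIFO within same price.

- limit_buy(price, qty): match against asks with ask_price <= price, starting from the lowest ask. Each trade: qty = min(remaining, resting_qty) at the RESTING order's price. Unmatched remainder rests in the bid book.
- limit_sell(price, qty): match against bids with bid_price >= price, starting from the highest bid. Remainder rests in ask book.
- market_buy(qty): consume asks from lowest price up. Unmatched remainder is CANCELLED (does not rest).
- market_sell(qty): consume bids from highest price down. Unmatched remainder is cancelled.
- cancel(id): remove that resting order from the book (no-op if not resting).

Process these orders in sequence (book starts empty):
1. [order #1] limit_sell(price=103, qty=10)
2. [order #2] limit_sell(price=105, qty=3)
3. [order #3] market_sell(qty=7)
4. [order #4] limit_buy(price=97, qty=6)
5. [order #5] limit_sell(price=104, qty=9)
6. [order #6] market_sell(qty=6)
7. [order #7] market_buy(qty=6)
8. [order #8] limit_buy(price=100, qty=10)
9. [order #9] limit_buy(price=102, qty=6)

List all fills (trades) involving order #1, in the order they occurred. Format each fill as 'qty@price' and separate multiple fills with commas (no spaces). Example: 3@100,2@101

Answer: 6@103

Derivation:
After op 1 [order #1] limit_sell(price=103, qty=10): fills=none; bids=[-] asks=[#1:10@103]
After op 2 [order #2] limit_sell(price=105, qty=3): fills=none; bids=[-] asks=[#1:10@103 #2:3@105]
After op 3 [order #3] market_sell(qty=7): fills=none; bids=[-] asks=[#1:10@103 #2:3@105]
After op 4 [order #4] limit_buy(price=97, qty=6): fills=none; bids=[#4:6@97] asks=[#1:10@103 #2:3@105]
After op 5 [order #5] limit_sell(price=104, qty=9): fills=none; bids=[#4:6@97] asks=[#1:10@103 #5:9@104 #2:3@105]
After op 6 [order #6] market_sell(qty=6): fills=#4x#6:6@97; bids=[-] asks=[#1:10@103 #5:9@104 #2:3@105]
After op 7 [order #7] market_buy(qty=6): fills=#7x#1:6@103; bids=[-] asks=[#1:4@103 #5:9@104 #2:3@105]
After op 8 [order #8] limit_buy(price=100, qty=10): fills=none; bids=[#8:10@100] asks=[#1:4@103 #5:9@104 #2:3@105]
After op 9 [order #9] limit_buy(price=102, qty=6): fills=none; bids=[#9:6@102 #8:10@100] asks=[#1:4@103 #5:9@104 #2:3@105]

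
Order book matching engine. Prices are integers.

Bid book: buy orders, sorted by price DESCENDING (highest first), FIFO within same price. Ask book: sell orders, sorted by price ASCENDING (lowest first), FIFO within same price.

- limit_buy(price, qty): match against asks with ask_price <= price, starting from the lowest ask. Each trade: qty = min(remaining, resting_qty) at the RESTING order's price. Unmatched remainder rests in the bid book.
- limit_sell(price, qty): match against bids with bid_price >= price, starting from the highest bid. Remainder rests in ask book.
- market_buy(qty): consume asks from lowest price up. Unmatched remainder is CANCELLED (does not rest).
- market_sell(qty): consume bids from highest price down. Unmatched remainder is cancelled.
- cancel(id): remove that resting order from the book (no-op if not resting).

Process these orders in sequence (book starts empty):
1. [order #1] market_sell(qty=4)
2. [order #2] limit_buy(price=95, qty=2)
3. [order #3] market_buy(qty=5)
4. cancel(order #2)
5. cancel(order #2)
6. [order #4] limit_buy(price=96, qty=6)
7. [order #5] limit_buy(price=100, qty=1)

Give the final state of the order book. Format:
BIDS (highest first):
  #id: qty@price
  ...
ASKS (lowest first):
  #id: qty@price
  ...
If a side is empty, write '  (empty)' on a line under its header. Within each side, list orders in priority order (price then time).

Answer: BIDS (highest first):
  #5: 1@100
  #4: 6@96
ASKS (lowest first):
  (empty)

Derivation:
After op 1 [order #1] market_sell(qty=4): fills=none; bids=[-] asks=[-]
After op 2 [order #2] limit_buy(price=95, qty=2): fills=none; bids=[#2:2@95] asks=[-]
After op 3 [order #3] market_buy(qty=5): fills=none; bids=[#2:2@95] asks=[-]
After op 4 cancel(order #2): fills=none; bids=[-] asks=[-]
After op 5 cancel(order #2): fills=none; bids=[-] asks=[-]
After op 6 [order #4] limit_buy(price=96, qty=6): fills=none; bids=[#4:6@96] asks=[-]
After op 7 [order #5] limit_buy(price=100, qty=1): fills=none; bids=[#5:1@100 #4:6@96] asks=[-]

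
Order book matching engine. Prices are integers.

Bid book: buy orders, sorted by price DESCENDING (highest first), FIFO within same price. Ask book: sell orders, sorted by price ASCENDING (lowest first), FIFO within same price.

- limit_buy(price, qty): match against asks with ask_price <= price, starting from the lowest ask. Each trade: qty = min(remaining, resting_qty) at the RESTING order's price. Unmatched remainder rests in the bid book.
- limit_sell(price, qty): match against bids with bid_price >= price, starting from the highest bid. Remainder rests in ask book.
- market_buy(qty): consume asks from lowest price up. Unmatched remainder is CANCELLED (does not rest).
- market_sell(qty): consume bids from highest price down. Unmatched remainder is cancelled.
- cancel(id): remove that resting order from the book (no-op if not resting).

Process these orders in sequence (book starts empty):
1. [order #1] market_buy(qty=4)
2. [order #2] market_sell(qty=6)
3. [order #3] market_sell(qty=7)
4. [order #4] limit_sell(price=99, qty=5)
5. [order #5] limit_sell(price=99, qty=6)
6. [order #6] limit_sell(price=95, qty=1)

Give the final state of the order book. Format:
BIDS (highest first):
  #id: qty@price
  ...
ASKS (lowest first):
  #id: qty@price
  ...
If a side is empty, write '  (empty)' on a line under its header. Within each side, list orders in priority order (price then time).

Answer: BIDS (highest first):
  (empty)
ASKS (lowest first):
  #6: 1@95
  #4: 5@99
  #5: 6@99

Derivation:
After op 1 [order #1] market_buy(qty=4): fills=none; bids=[-] asks=[-]
After op 2 [order #2] market_sell(qty=6): fills=none; bids=[-] asks=[-]
After op 3 [order #3] market_sell(qty=7): fills=none; bids=[-] asks=[-]
After op 4 [order #4] limit_sell(price=99, qty=5): fills=none; bids=[-] asks=[#4:5@99]
After op 5 [order #5] limit_sell(price=99, qty=6): fills=none; bids=[-] asks=[#4:5@99 #5:6@99]
After op 6 [order #6] limit_sell(price=95, qty=1): fills=none; bids=[-] asks=[#6:1@95 #4:5@99 #5:6@99]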